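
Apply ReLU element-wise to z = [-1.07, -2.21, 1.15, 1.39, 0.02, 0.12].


ReLU(-1.07) = max(0, -1.07) = 0.0
ReLU(-2.21) = max(0, -2.21) = 0.0
ReLU(1.15) = max(0, 1.15) = 1.15
ReLU(1.39) = max(0, 1.39) = 1.39
ReLU(0.02) = max(0, 0.02) = 0.02
ReLU(0.12) = max(0, 0.12) = 0.12
result = [0.0, 0.0, 1.15, 1.39, 0.02, 0.12]

[0.0, 0.0, 1.15, 1.39, 0.02, 0.12]


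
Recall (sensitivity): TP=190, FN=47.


Recall = TP/(TP+FN)
= 190/(190+47)
= 190/237 = 80.17%

80.17%


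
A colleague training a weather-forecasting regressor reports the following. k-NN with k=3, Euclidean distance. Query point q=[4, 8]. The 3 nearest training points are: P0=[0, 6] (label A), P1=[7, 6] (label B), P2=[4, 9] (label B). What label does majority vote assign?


d(q,P0) = 4.4721  (label A)
d(q,P1) = 3.6056  (label B)
d(q,P2) = 1.0  (label B)
Votes: A=1, B=2
Majority → B

B


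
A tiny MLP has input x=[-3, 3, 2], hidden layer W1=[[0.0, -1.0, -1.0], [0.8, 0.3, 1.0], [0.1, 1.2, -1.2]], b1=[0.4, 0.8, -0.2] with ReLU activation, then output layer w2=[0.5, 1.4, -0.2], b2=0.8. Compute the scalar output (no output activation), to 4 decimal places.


z1[0] = (0.0)·(-3) + (-1.0)·(3) + (-1.0)·(2) + 0.4 = -4.6
z1[1] = (0.8)·(-3) + (0.3)·(3) + (1.0)·(2) + 0.8 = 1.3
z1[2] = (0.1)·(-3) + (1.2)·(3) + (-1.2)·(2) - 0.2 = 0.7
h = ReLU(z1) = [0.0, 1.3, 0.7]
output = (0.5)·(0.0) + (1.4)·(1.3) + (-0.2)·(0.7) + 0.8 = 2.48

2.48


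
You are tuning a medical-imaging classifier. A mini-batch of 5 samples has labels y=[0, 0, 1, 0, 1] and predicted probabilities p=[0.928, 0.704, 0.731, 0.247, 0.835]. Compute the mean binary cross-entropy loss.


L[0] = -ln(1-0.928) = -ln(0.072) = 2.6311
L[1] = -ln(1-0.704) = -ln(0.296) = 1.2174
L[2] = -ln(0.731) = 0.3133
L[3] = -ln(1-0.247) = -ln(0.753) = 0.2837
L[4] = -ln(0.835) = 0.1803
mean = (2.6311 + 1.2174 + 0.3133 + 0.2837 + 0.1803)/5 = 0.9252

0.9252


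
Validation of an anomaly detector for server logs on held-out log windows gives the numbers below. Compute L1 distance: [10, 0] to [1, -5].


d = |10-1| + |0+ 5|
  = 9 + 5
  = 14

14


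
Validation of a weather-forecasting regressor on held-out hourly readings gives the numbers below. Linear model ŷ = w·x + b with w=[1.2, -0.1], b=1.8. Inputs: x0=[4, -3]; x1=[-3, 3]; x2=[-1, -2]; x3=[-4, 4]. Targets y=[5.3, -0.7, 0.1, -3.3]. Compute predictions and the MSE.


ŷ0 = (1.2)·(4) + (-0.1)·(-3) + 1.8 = 6.9
ŷ1 = (1.2)·(-3) + (-0.1)·(3) + 1.8 = -2.1
ŷ2 = (1.2)·(-1) + (-0.1)·(-2) + 1.8 = 0.8
ŷ3 = (1.2)·(-4) + (-0.1)·(4) + 1.8 = -3.4
errors² = [2.56, 1.96, 0.49, 0.01]
MSE = 5.0200/4 = 1.255

1.255


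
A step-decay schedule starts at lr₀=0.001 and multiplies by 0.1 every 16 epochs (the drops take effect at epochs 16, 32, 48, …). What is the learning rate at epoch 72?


n_drops = ⌊72/16⌋ = 4
lr = 0.001·0.1^4 = 0.001·0.0001 = 0.0000001

0.0000001


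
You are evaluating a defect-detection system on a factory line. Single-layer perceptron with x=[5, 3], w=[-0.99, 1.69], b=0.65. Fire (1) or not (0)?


z = (5)·(-0.99) + (3)·(1.69) + 0.65
  = 0.77
step(z) = 1 (z≥0)

1


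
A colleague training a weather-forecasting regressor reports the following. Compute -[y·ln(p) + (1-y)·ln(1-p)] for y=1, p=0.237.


BCE = -[y·ln(p) + (1-y)·ln(1-p)]
= -1·ln(0.237) - 0
= -ln(0.237) = 1.4397

1.4397


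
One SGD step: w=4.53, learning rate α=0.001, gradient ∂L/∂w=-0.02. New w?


w_new = w - α·∇
= 4.53 - 0.001·-0.02
= 4.53 + 0.00002
= 4.53002

4.53002


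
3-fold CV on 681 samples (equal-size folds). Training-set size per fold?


Fold size = 681/3 = 227
Training per fold = 681 - 227 = 454

454


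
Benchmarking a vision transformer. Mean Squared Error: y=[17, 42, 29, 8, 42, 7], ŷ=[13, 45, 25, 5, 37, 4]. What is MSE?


Squared errors: (17-13)²=16, (42-45)²=9, (29-25)²=16, (8-5)²=9, (42-37)²=25, (7-4)²=9
Sum = 84
MSE = 84/6 = 14

14


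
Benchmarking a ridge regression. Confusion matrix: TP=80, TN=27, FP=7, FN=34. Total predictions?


Total = TP + TN + FP + FN
= 80 + 27 + 7 + 34
= 148
(Predicted positive: 87, predicted negative: 61)

148


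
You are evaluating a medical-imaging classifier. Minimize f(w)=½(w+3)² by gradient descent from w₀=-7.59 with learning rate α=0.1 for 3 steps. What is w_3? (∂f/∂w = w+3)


step 1: grad = -7.59+3 = -4.59; w = -7.59 - 0.1·(-4.59) = -7.131
step 2: grad = -7.131+3 = -4.131; w = -7.131 - 0.1·(-4.131) = -6.7179
step 3: grad = -6.7179+3 = -3.7179; w = -6.7179 - 0.1·(-3.7179) = -6.34611

-6.34611


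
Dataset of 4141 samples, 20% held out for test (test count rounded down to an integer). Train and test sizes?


Test = ⌊4141·20/100⌋ = 828
Train = 4141 - 828 = 3313

Train: 3313, Test: 828


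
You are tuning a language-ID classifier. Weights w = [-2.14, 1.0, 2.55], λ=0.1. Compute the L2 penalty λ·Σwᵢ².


‖w‖₂² = (-2.14)² + (1.0)² + (2.55)²
     = 4.5796 + 1 + 6.5025
     = 12.0821
λ·‖w‖₂² = 0.1·12.0821 = 1.20821

1.20821


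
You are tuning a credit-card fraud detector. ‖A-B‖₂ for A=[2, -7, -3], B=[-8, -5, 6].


d = √((2+ 8)² + (-7+ 5)² + (-3-6)²)
  = √(100 + 4 + 81)
  = √185 = 13.6015

13.6015


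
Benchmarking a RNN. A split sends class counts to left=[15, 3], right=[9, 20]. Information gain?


Parent = [24, 23], H_parent = 0.9997
H_left = 0.65 (n=18), H_right = 0.8936 (n=29)
H_children = (18/47)·0.65 + (29/47)·0.8936 = 0.8003
IG = 0.9997 - 0.8003 = 0.1994

0.1994


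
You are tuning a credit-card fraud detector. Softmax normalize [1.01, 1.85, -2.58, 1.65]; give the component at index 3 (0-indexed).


Exponentials: e^1.01=2.7456, e^1.85=6.3598, e^-2.58=0.0758, e^1.65=5.207
Sum = 14.3882
Softmax = [0.1908, 0.442, 0.0053, 0.3619]
p[3] = 5.207/14.3882 = 0.3619

0.3619


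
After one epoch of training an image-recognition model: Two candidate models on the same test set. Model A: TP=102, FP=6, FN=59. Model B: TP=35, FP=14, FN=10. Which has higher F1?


Model A: P=102/108=0.9444, R=102/161=0.6335, F1=2PR/(P+R)=2TP/(2TP+FP+FN)=204/269=0.7584
Model B: P=35/49=0.7143, R=35/45=0.7778, F1=2PR/(P+R)=2TP/(2TP+FP+FN)=70/94=0.7447
0.7584 > 0.7447 → Model A

Model A


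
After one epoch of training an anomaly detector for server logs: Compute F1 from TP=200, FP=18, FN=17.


Precision = 200/218 = 0.9174
Recall = 200/217 = 0.9217
F1 = 2·P·R/(P+R) = 2·TP/(2·TP+FP+FN) = 400/(400+18+17) = 400/435 = 0.9195

0.9195


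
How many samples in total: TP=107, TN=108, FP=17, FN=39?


Total = TP + TN + FP + FN
= 107 + 108 + 17 + 39
= 271
(Predicted positive: 124, predicted negative: 147)

271


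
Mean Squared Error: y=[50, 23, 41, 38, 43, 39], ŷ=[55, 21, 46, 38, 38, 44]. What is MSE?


Squared errors: (50-55)²=25, (23-21)²=4, (41-46)²=25, (38-38)²=0, (43-38)²=25, (39-44)²=25
Sum = 104
MSE = 104/6 = 52/3

52/3


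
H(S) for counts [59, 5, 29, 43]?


Probabilities: [59/136, 5/136, 29/136, 43/136] ≈ [0.4338, 0.0368, 0.2132, 0.3162]
H = -((59/136)·log₂(59/136) + (5/136)·log₂(5/136) + (29/136)·log₂(29/136) + (43/136)·log₂(43/136))
  = 1.6985 bits

1.6985 bits


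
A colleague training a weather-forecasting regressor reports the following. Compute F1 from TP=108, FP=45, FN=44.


Precision = 108/153 = 0.7059
Recall = 108/152 = 0.7105
F1 = 2·P·R/(P+R) = 2·TP/(2·TP+FP+FN) = 216/(216+45+44) = 216/305 = 0.7082

0.7082


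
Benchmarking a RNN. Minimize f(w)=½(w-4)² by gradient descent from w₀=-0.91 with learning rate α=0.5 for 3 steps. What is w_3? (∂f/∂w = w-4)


step 1: grad = -0.91-4 = -4.91; w = -0.91 - 0.5·(-4.91) = 1.545
step 2: grad = 1.545-4 = -2.455; w = 1.545 - 0.5·(-2.455) = 2.7725
step 3: grad = 2.7725-4 = -1.2275; w = 2.7725 - 0.5·(-1.2275) = 3.38625

3.38625


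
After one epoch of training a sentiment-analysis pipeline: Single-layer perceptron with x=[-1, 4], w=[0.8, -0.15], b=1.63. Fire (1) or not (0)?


z = (-1)·(0.8) + (4)·(-0.15) + 1.63
  = 0.23
step(z) = 1 (z≥0)

1


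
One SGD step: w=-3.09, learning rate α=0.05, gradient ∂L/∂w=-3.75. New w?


w_new = w - α·∇
= -3.09 - 0.05·-3.75
= -3.09 + 0.1875
= -2.9025

-2.9025


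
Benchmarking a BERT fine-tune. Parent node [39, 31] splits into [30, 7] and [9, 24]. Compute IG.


Parent = [39, 31], H_parent = 0.9906
H_left = 0.6998 (n=37), H_right = 0.8454 (n=33)
H_children = (37/70)·0.6998 + (33/70)·0.8454 = 0.7684
IG = 0.9906 - 0.7684 = 0.2222

0.2222


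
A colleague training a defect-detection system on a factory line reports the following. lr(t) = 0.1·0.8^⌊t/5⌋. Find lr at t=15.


n_drops = ⌊15/5⌋ = 3
lr = 0.1·0.8^3 = 0.1·0.512 = 0.0512

0.0512


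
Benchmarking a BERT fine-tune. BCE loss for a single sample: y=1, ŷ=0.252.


BCE = -[y·ln(p) + (1-y)·ln(1-p)]
= -1·ln(0.252) - 0
= -ln(0.252) = 1.3783

1.3783


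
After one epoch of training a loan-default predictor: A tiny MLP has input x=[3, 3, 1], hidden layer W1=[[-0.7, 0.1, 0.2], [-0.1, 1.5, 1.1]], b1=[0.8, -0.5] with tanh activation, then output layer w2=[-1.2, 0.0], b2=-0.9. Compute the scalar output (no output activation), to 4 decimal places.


z1[0] = (-0.7)·(3) + (0.1)·(3) + (0.2)·(1) + 0.8 = -0.8
z1[1] = (-0.1)·(3) + (1.5)·(3) + (1.1)·(1) - 0.5 = 4.8
h = tanh(z1) = [-0.664, 0.9999]
output = (-1.2)·(-0.664) + (0.0)·(0.9999) - 0.9 = -0.1032

-0.1032


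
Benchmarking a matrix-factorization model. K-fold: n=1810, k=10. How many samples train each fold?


Fold size = 1810/10 = 181
Training per fold = 1810 - 181 = 1629

1629


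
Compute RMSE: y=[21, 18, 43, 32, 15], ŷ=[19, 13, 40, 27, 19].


MSE = 79/5 = 15.8
RMSE = √(79/5) = 3.9749

3.9749


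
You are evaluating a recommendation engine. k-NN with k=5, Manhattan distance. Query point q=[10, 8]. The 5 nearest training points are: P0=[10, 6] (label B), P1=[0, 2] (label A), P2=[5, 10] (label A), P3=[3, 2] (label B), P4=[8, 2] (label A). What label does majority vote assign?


d(q,P0) = 2  (label B)
d(q,P1) = 16  (label A)
d(q,P2) = 7  (label A)
d(q,P3) = 13  (label B)
d(q,P4) = 8  (label A)
Votes: A=3, B=2
Majority → A

A


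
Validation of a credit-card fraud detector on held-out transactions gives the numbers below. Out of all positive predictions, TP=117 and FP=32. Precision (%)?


Precision = TP/(TP+FP)
= 117/(117+32)
= 117/149 = 78.52%

78.52%


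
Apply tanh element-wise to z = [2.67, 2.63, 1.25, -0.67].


tanh(2.67) = 0.9905
tanh(2.63) = 0.9897
tanh(1.25) = 0.8483
tanh(-0.67) = -0.585
result = [0.9905, 0.9897, 0.8483, -0.585]

[0.9905, 0.9897, 0.8483, -0.585]


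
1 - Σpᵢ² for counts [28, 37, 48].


Probabilities: [28/113, 37/113, 48/113] ≈ [0.2478, 0.3274, 0.4248]
Σpᵢ² = (784 + 1369 + 2304)/113² = 4457/12769
Gini = 1 - Σpᵢ² = 1 - 4457/12769 = 0.651

0.651


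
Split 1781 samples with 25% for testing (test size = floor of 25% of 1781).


Test = ⌊1781·25/100⌋ = 445
Train = 1781 - 445 = 1336

Train: 1336, Test: 445


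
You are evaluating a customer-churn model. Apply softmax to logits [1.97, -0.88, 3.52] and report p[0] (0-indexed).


Exponentials: e^1.97=7.1707, e^-0.88=0.4148, e^3.52=33.7844
Sum = 41.3699
Softmax = [0.1733, 0.01, 0.8166]
p[0] = 7.1707/41.3699 = 0.1733

0.1733


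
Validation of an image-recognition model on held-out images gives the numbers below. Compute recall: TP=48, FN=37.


Recall = TP/(TP+FN)
= 48/(48+37)
= 48/85 = 56.47%

56.47%


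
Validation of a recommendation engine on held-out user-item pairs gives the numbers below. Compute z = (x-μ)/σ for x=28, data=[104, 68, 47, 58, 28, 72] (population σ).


μ = 62.8333, σ = 23.4266
z = (28 - 62.8333)/23.4266 = -1.4869

-1.4869


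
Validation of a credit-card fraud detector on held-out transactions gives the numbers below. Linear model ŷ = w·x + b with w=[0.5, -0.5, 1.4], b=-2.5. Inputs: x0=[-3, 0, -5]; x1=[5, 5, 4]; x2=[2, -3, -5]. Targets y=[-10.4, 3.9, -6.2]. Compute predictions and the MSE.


ŷ0 = (0.5)·(-3) + (-0.5)·(0) + (1.4)·(-5) - 2.5 = -11.0
ŷ1 = (0.5)·(5) + (-0.5)·(5) + (1.4)·(4) - 2.5 = 3.1
ŷ2 = (0.5)·(2) + (-0.5)·(-3) + (1.4)·(-5) - 2.5 = -7.0
errors² = [0.36, 0.64, 0.64]
MSE = 1.6400/3 = 0.5467

0.5467


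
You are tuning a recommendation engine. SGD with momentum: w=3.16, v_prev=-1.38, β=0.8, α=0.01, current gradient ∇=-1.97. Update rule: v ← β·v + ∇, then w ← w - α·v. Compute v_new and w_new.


v_new = 0.8·-1.38 - 1.97 = -1.104 - 1.97 = -3.074
w_new = 3.16 - 0.01·-3.074 = 3.16 + 0.03074 = 3.19074

v_new=-3.074, w_new=3.19074


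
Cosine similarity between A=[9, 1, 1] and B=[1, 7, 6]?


A·B = 9·1 + 1·7 + 1·6 = 22
‖A‖ = √83 = 9.1104, ‖B‖ = √86 = 9.2736
cos = 22/(√83·√86) = 22/√7138 = 0.2604

0.2604


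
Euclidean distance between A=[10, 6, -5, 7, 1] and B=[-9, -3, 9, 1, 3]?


d = √((10+ 9)² + (6+ 3)² + (-5-9)² + (7-1)² + (1-3)²)
  = √(361 + 81 + 196 + 36 + 4)
  = √678 = 26.0384

26.0384


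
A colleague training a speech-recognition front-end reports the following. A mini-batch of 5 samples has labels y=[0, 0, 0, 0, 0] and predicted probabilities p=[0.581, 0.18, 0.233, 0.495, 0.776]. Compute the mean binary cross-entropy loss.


L[0] = -ln(1-0.581) = -ln(0.419) = 0.8699
L[1] = -ln(1-0.18) = -ln(0.82) = 0.1985
L[2] = -ln(1-0.233) = -ln(0.767) = 0.2653
L[3] = -ln(1-0.495) = -ln(0.505) = 0.6832
L[4] = -ln(1-0.776) = -ln(0.224) = 1.4961
mean = (0.8699 + 0.1985 + 0.2653 + 0.6832 + 1.4961)/5 = 0.7026

0.7026


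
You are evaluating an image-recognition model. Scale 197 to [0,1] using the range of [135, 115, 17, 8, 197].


min=8, max=197
(197-8)/(197-8) = 189/189 = 1.0

1.0


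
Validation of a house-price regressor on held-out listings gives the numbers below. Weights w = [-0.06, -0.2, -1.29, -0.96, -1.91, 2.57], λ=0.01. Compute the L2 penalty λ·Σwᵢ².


‖w‖₂² = (-0.06)² + (-0.2)² + (-1.29)² + (-0.96)² + (-1.91)² + (2.57)²
     = 0.0036 + 0.04 + 1.6641 + 0.9216 + 3.6481 + 6.6049
     = 12.8823
λ·‖w‖₂² = 0.01·12.8823 = 0.128823

0.128823


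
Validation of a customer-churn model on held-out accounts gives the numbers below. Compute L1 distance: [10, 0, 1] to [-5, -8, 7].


d = |10+ 5| + |0+ 8| + |1-7|
  = 15 + 8 + 6
  = 29

29


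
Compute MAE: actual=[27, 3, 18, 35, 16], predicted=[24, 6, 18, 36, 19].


Absolute errors: |27-24|=3, |3-6|=3, |18-18|=0, |35-36|=1, |16-19|=3
Sum = 10
MAE = 10/5 = 2

2


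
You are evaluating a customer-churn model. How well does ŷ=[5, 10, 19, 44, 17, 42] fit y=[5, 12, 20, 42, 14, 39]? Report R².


ȳ = 22
SS_res = Σ(y-ŷ)² = 27
SS_tot = Σ(y-ȳ)² = 1146
R² = 1 - SS_res/SS_tot = 1 - 0.0236 = 0.9764

0.9764


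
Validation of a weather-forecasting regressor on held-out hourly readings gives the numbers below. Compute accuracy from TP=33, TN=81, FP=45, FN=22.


Accuracy = (TP+TN)/(TP+TN+FP+FN)
= (33+81)/(181)
= 114/181 = 62.98%

62.98%


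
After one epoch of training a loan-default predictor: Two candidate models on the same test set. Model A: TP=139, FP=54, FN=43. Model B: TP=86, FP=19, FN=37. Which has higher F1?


Model A: P=139/193=0.7202, R=139/182=0.7637, F1=2PR/(P+R)=2TP/(2TP+FP+FN)=278/375=0.7413
Model B: P=86/105=0.819, R=86/123=0.6992, F1=2PR/(P+R)=2TP/(2TP+FP+FN)=172/228=0.7544
0.7413 < 0.7544 → Model B

Model B


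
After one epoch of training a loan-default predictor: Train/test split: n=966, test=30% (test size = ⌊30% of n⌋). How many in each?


Test = ⌊966·30/100⌋ = 289
Train = 966 - 289 = 677

Train: 677, Test: 289


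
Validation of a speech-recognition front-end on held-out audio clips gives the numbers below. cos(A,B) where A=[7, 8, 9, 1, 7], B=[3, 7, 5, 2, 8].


A·B = 7·3 + 8·7 + 9·5 + 1·2 + 7·8 = 180
‖A‖ = √244 = 15.6205, ‖B‖ = √151 = 12.2882
cos = 180/(√244·√151) = 180/√36844 = 0.9378

0.9378


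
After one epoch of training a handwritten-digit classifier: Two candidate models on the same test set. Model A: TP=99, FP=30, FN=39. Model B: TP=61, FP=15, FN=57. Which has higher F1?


Model A: P=99/129=0.7674, R=99/138=0.7174, F1=2PR/(P+R)=2TP/(2TP+FP+FN)=198/267=0.7416
Model B: P=61/76=0.8026, R=61/118=0.5169, F1=2PR/(P+R)=2TP/(2TP+FP+FN)=122/194=0.6289
0.7416 > 0.6289 → Model A

Model A


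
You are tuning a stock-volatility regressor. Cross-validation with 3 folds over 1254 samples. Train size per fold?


Fold size = 1254/3 = 418
Training per fold = 1254 - 418 = 836

836


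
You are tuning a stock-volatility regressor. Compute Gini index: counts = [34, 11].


Probabilities: [34/45, 11/45] ≈ [0.7556, 0.2444]
Σpᵢ² = (1156 + 121)/45² = 1277/2025
Gini = 1 - Σpᵢ² = 1 - 1277/2025 = 0.3694

0.3694


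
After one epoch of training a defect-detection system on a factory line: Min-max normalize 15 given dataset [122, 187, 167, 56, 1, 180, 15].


min=1, max=187
(15-1)/(187-1) = 14/186 = 0.0753

0.0753


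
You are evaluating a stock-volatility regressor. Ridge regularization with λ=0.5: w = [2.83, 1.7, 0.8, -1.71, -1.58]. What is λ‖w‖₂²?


‖w‖₂² = (2.83)² + (1.7)² + (0.8)² + (-1.71)² + (-1.58)²
     = 8.0089 + 2.89 + 0.64 + 2.9241 + 2.4964
     = 16.9594
λ·‖w‖₂² = 0.5·16.9594 = 8.4797

8.4797


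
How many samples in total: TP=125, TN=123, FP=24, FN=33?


Total = TP + TN + FP + FN
= 125 + 123 + 24 + 33
= 305
(Predicted positive: 149, predicted negative: 156)

305


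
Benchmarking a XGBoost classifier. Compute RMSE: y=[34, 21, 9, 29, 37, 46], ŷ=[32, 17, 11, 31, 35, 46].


MSE = 32/6 = 5.3333
RMSE = √(32/6) = 2.3094

2.3094


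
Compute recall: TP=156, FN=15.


Recall = TP/(TP+FN)
= 156/(156+15)
= 156/171 = 91.23%

91.23%


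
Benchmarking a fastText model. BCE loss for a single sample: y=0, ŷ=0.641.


BCE = -[y·ln(p) + (1-y)·ln(1-p)]
= -0 - 1·ln(1-0.641)
= -ln(0.359) = 1.0244

1.0244


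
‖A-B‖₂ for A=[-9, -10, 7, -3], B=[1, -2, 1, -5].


d = √((-9-1)² + (-10+ 2)² + (7-1)² + (-3+ 5)²)
  = √(100 + 64 + 36 + 4)
  = √204 = 14.2829

14.2829


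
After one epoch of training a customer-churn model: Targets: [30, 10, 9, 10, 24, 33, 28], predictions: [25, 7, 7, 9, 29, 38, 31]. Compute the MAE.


Absolute errors: |30-25|=5, |10-7|=3, |9-7|=2, |10-9|=1, |24-29|=5, |33-38|=5, |28-31|=3
Sum = 24
MAE = 24/7 = 24/7

24/7


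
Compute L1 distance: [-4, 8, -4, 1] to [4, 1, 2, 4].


d = |-4-4| + |8-1| + |-4-2| + |1-4|
  = 8 + 7 + 6 + 3
  = 24

24


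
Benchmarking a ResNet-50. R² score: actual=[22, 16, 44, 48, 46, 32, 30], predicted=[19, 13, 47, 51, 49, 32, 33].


ȳ = 34
SS_res = Σ(y-ŷ)² = 54
SS_tot = Σ(y-ȳ)² = 928
R² = 1 - SS_res/SS_tot = 1 - 0.0582 = 0.9418

0.9418


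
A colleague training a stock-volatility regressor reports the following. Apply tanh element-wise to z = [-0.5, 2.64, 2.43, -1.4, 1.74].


tanh(-0.5) = -0.4621
tanh(2.64) = 0.9899
tanh(2.43) = 0.9846
tanh(-1.4) = -0.8854
tanh(1.74) = 0.9402
result = [-0.4621, 0.9899, 0.9846, -0.8854, 0.9402]

[-0.4621, 0.9899, 0.9846, -0.8854, 0.9402]


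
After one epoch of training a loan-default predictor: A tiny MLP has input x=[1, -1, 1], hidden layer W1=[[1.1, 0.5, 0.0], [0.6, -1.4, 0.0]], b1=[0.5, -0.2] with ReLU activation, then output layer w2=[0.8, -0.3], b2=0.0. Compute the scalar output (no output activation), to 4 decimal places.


z1[0] = (1.1)·(1) + (0.5)·(-1) + (0.0)·(1) + 0.5 = 1.1
z1[1] = (0.6)·(1) + (-1.4)·(-1) + (0.0)·(1) - 0.2 = 1.8
h = ReLU(z1) = [1.1, 1.8]
output = (0.8)·(1.1) + (-0.3)·(1.8) + 0.0 = 0.34

0.34


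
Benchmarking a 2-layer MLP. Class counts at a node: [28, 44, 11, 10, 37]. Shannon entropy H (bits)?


Probabilities: [28/130, 44/130, 11/130, 10/130, 37/130] ≈ [0.2154, 0.3385, 0.0846, 0.0769, 0.2846]
H = -((28/130)·log₂(28/130) + (44/130)·log₂(44/130) + (11/130)·log₂(11/130) + (10/130)·log₂(10/130) + (37/130)·log₂(37/130))
  = 2.1082 bits

2.1082 bits


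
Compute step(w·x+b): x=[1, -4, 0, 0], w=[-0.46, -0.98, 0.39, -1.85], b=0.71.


z = (1)·(-0.46) + (-4)·(-0.98) + (0)·(0.39) + (0)·(-1.85) + 0.71
  = 4.17
step(z) = 1 (z≥0)

1


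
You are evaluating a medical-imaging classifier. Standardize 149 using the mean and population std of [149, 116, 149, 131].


μ = 136.25, σ = 13.809
z = (149 - 136.25)/13.809 = 0.9233

0.9233


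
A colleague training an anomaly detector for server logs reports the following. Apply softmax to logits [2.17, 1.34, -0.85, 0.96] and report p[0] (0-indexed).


Exponentials: e^2.17=8.7583, e^1.34=3.819, e^-0.85=0.4274, e^0.96=2.6117
Sum = 15.6164
Softmax = [0.5608, 0.2446, 0.0274, 0.1672]
p[0] = 8.7583/15.6164 = 0.5608

0.5608


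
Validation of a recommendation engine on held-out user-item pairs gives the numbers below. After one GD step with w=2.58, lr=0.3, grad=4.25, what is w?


w_new = w - α·∇
= 2.58 - 0.3·4.25
= 2.58 - 1.275
= 1.305

1.305


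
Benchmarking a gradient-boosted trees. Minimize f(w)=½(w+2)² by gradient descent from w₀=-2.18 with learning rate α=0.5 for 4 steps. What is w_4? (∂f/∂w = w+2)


step 1: grad = -2.18+2 = -0.18; w = -2.18 - 0.5·(-0.18) = -2.09
step 2: grad = -2.09+2 = -0.09; w = -2.09 - 0.5·(-0.09) = -2.045
step 3: grad = -2.045+2 = -0.045; w = -2.045 - 0.5·(-0.045) = -2.0225
step 4: grad = -2.0225+2 = -0.0225; w = -2.0225 - 0.5·(-0.0225) = -2.01125

-2.01125


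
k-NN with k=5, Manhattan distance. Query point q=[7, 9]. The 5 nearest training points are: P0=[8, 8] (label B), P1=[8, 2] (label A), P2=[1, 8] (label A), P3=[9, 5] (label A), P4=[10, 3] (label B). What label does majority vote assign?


d(q,P0) = 2  (label B)
d(q,P1) = 8  (label A)
d(q,P2) = 7  (label A)
d(q,P3) = 6  (label A)
d(q,P4) = 9  (label B)
Votes: A=3, B=2
Majority → A

A


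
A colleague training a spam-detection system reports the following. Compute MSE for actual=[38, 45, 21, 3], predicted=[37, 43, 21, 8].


Squared errors: (38-37)²=1, (45-43)²=4, (21-21)²=0, (3-8)²=25
Sum = 30
MSE = 30/4 = 15/2

15/2


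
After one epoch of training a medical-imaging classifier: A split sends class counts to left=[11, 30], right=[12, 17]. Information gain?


Parent = [23, 47], H_parent = 0.9135
H_left = 0.839 (n=41), H_right = 0.9784 (n=29)
H_children = (41/70)·0.839 + (29/70)·0.9784 = 0.8968
IG = 0.9135 - 0.8968 = 0.0167

0.0167


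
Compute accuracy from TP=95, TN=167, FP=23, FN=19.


Accuracy = (TP+TN)/(TP+TN+FP+FN)
= (95+167)/(304)
= 262/304 = 86.18%

86.18%


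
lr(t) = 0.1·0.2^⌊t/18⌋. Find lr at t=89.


n_drops = ⌊89/18⌋ = 4
lr = 0.1·0.2^4 = 0.1·0.0016 = 0.00016

0.00016


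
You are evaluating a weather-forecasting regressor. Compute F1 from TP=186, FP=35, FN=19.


Precision = 186/221 = 0.8416
Recall = 186/205 = 0.9073
F1 = 2·P·R/(P+R) = 2·TP/(2·TP+FP+FN) = 372/(372+35+19) = 372/426 = 0.8732

0.8732


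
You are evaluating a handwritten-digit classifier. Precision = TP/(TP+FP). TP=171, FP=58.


Precision = TP/(TP+FP)
= 171/(171+58)
= 171/229 = 74.67%

74.67%


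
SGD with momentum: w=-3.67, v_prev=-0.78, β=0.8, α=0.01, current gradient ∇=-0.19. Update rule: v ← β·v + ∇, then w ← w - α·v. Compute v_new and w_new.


v_new = 0.8·-0.78 - 0.19 = -0.624 - 0.19 = -0.814
w_new = -3.67 - 0.01·-0.814 = -3.67 + 0.00814 = -3.66186

v_new=-0.814, w_new=-3.66186


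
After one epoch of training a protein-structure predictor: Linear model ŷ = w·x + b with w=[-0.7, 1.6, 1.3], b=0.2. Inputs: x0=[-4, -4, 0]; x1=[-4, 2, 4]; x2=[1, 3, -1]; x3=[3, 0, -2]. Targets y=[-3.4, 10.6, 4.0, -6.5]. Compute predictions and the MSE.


ŷ0 = (-0.7)·(-4) + (1.6)·(-4) + (1.3)·(0) + 0.2 = -3.4
ŷ1 = (-0.7)·(-4) + (1.6)·(2) + (1.3)·(4) + 0.2 = 11.4
ŷ2 = (-0.7)·(1) + (1.6)·(3) + (1.3)·(-1) + 0.2 = 3.0
ŷ3 = (-0.7)·(3) + (1.6)·(0) + (1.3)·(-2) + 0.2 = -4.5
errors² = [0.0, 0.64, 1.0, 4.0]
MSE = 5.6400/4 = 1.41

1.41


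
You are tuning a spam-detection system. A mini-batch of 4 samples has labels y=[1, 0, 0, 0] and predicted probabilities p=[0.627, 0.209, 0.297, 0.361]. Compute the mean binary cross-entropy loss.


L[0] = -ln(0.627) = 0.4668
L[1] = -ln(1-0.209) = -ln(0.791) = 0.2345
L[2] = -ln(1-0.297) = -ln(0.703) = 0.3524
L[3] = -ln(1-0.361) = -ln(0.639) = 0.4479
mean = (0.4668 + 0.2345 + 0.3524 + 0.4479)/4 = 0.3754

0.3754


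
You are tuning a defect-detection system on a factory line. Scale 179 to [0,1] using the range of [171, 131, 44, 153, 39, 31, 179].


min=31, max=179
(179-31)/(179-31) = 148/148 = 1.0

1.0


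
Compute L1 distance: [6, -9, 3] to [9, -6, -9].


d = |6-9| + |-9+ 6| + |3+ 9|
  = 3 + 3 + 12
  = 18

18


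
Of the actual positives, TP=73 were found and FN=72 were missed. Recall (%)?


Recall = TP/(TP+FN)
= 73/(73+72)
= 73/145 = 50.34%

50.34%


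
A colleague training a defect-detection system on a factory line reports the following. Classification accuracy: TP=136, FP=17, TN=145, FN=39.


Accuracy = (TP+TN)/(TP+TN+FP+FN)
= (136+145)/(337)
= 281/337 = 83.38%

83.38%


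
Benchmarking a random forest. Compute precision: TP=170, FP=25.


Precision = TP/(TP+FP)
= 170/(170+25)
= 170/195 = 87.18%

87.18%


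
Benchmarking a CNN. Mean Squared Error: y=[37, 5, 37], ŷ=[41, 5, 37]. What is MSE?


Squared errors: (37-41)²=16, (5-5)²=0, (37-37)²=0
Sum = 16
MSE = 16/3 = 16/3

16/3


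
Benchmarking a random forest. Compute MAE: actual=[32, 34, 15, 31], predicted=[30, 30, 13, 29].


Absolute errors: |32-30|=2, |34-30|=4, |15-13|=2, |31-29|=2
Sum = 10
MAE = 10/4 = 5/2

5/2


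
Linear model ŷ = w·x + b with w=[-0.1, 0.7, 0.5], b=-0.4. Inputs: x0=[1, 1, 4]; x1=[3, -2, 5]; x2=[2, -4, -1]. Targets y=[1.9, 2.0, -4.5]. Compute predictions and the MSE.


ŷ0 = (-0.1)·(1) + (0.7)·(1) + (0.5)·(4) - 0.4 = 2.2
ŷ1 = (-0.1)·(3) + (0.7)·(-2) + (0.5)·(5) - 0.4 = 0.4
ŷ2 = (-0.1)·(2) + (0.7)·(-4) + (0.5)·(-1) - 0.4 = -3.9
errors² = [0.09, 2.56, 0.36]
MSE = 3.0100/3 = 1.0033

1.0033


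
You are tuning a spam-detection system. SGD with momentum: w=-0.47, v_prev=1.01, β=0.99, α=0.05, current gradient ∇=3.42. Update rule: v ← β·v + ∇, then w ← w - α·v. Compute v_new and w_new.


v_new = 0.99·1.01 + 3.42 = 0.9999 + 3.42 = 4.4199
w_new = -0.47 - 0.05·4.4199 = -0.47 - 0.220995 = -0.690995

v_new=4.4199, w_new=-0.690995


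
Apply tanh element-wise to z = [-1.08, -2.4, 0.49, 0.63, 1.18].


tanh(-1.08) = -0.7932
tanh(-2.4) = -0.9837
tanh(0.49) = 0.4542
tanh(0.63) = 0.5581
tanh(1.18) = 0.8275
result = [-0.7932, -0.9837, 0.4542, 0.5581, 0.8275]

[-0.7932, -0.9837, 0.4542, 0.5581, 0.8275]


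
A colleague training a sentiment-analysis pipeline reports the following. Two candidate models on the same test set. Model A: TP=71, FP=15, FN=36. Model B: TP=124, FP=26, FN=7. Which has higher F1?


Model A: P=71/86=0.8256, R=71/107=0.6636, F1=2PR/(P+R)=2TP/(2TP+FP+FN)=142/193=0.7358
Model B: P=124/150=0.8267, R=124/131=0.9466, F1=2PR/(P+R)=2TP/(2TP+FP+FN)=248/281=0.8826
0.7358 < 0.8826 → Model B

Model B


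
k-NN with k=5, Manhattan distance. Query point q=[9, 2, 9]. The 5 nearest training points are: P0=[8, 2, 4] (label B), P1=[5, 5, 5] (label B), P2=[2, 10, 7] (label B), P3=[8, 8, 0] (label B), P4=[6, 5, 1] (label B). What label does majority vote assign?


d(q,P0) = 6  (label B)
d(q,P1) = 11  (label B)
d(q,P2) = 17  (label B)
d(q,P3) = 16  (label B)
d(q,P4) = 14  (label B)
Votes: A=0, B=5
Majority → B

B


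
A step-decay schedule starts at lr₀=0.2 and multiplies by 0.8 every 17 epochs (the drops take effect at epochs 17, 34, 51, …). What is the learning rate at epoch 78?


n_drops = ⌊78/17⌋ = 4
lr = 0.2·0.8^4 = 0.2·0.4096 = 0.08192

0.08192


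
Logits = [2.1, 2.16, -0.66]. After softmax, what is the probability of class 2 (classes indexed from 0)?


Exponentials: e^2.1=8.1662, e^2.16=8.6711, e^-0.66=0.5169
Sum = 17.3542
Softmax = [0.4706, 0.4997, 0.0298]
p[2] = 0.5169/17.3542 = 0.0298

0.0298


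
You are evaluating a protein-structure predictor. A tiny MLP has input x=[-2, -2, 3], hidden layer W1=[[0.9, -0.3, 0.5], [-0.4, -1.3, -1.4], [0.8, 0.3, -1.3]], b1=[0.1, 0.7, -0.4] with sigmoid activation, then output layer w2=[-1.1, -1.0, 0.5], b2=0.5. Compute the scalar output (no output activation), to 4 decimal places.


z1[0] = (0.9)·(-2) + (-0.3)·(-2) + (0.5)·(3) + 0.1 = 0.4
z1[1] = (-0.4)·(-2) + (-1.3)·(-2) + (-1.4)·(3) + 0.7 = -0.1
z1[2] = (0.8)·(-2) + (0.3)·(-2) + (-1.3)·(3) - 0.4 = -6.5
h = sigmoid(z1) = [0.5987, 0.475, 0.0015]
output = (-1.1)·(0.5987) + (-1.0)·(0.475) + (0.5)·(0.0015) + 0.5 = -0.6328

-0.6328


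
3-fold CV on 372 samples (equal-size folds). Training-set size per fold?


Fold size = 372/3 = 124
Training per fold = 372 - 124 = 248

248


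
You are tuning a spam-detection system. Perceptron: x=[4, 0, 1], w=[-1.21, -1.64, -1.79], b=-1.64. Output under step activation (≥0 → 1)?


z = (4)·(-1.21) + (0)·(-1.64) + (1)·(-1.79) - 1.64
  = -8.27
step(z) = 0 (z<0)

0


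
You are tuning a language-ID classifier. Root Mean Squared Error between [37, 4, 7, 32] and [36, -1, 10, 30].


MSE = 39/4 = 9.75
RMSE = √(39/4) = 3.1225

3.1225


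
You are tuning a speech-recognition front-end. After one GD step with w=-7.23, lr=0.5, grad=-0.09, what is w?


w_new = w - α·∇
= -7.23 - 0.5·-0.09
= -7.23 + 0.045
= -7.185

-7.185


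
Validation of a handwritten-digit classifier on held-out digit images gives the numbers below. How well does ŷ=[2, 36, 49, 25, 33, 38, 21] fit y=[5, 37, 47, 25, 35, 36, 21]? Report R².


ȳ = 29.4286
SS_res = Σ(y-ŷ)² = 22
SS_tot = Σ(y-ȳ)² = 1127.71
R² = 1 - SS_res/SS_tot = 1 - 0.0195 = 0.9805

0.9805


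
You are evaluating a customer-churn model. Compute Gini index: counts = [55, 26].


Probabilities: [55/81, 26/81] ≈ [0.679, 0.321]
Σpᵢ² = (3025 + 676)/81² = 3701/6561
Gini = 1 - Σpᵢ² = 1 - 3701/6561 = 0.4359

0.4359


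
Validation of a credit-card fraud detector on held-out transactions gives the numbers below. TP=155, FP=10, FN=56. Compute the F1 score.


Precision = 155/165 = 0.9394
Recall = 155/211 = 0.7346
F1 = 2·P·R/(P+R) = 2·TP/(2·TP+FP+FN) = 310/(310+10+56) = 310/376 = 0.8245

0.8245


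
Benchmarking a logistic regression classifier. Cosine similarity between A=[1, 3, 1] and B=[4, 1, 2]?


A·B = 1·4 + 3·1 + 1·2 = 9
‖A‖ = √11 = 3.3166, ‖B‖ = √21 = 4.5826
cos = 9/(√11·√21) = 9/√231 = 0.5922

0.5922


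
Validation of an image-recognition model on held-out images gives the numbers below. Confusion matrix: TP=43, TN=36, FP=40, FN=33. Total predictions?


Total = TP + TN + FP + FN
= 43 + 36 + 40 + 33
= 152
(Predicted positive: 83, predicted negative: 69)

152


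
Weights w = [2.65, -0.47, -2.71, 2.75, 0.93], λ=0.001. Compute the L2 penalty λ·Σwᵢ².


‖w‖₂² = (2.65)² + (-0.47)² + (-2.71)² + (2.75)² + (0.93)²
     = 7.0225 + 0.2209 + 7.3441 + 7.5625 + 0.8649
     = 23.0149
λ·‖w‖₂² = 0.001·23.0149 = 0.023015

0.023015


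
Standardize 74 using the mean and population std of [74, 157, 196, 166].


μ = 148.25, σ = 45.2348
z = (74 - 148.25)/45.2348 = -1.6414

-1.6414


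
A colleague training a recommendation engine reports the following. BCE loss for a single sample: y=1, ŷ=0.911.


BCE = -[y·ln(p) + (1-y)·ln(1-p)]
= -1·ln(0.911) - 0
= -ln(0.911) = 0.0932

0.0932


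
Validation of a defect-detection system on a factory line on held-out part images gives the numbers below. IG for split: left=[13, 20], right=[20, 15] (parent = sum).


Parent = [33, 35], H_parent = 0.9994
H_left = 0.9673 (n=33), H_right = 0.9852 (n=35)
H_children = (33/68)·0.9673 + (35/68)·0.9852 = 0.9765
IG = 0.9994 - 0.9765 = 0.0229

0.0229


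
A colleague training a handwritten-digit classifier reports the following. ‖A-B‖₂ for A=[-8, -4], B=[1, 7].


d = √((-8-1)² + (-4-7)²)
  = √(81 + 121)
  = √202 = 14.2127

14.2127


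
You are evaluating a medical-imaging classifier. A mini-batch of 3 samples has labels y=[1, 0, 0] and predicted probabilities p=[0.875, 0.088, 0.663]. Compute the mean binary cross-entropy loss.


L[0] = -ln(0.875) = 0.1335
L[1] = -ln(1-0.088) = -ln(0.912) = 0.0921
L[2] = -ln(1-0.663) = -ln(0.337) = 1.0877
mean = (0.1335 + 0.0921 + 1.0877)/3 = 0.4378

0.4378


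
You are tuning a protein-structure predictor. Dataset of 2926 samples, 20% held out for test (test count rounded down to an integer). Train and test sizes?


Test = ⌊2926·20/100⌋ = 585
Train = 2926 - 585 = 2341

Train: 2341, Test: 585


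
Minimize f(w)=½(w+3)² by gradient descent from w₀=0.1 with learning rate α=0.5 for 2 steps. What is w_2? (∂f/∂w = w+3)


step 1: grad = 0.1+3 = 3.1; w = 0.1 - 0.5·(3.1) = -1.45
step 2: grad = -1.45+3 = 1.55; w = -1.45 - 0.5·(1.55) = -2.225

-2.225


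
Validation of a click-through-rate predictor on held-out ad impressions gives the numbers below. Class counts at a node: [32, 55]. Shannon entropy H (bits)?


Probabilities: [32/87, 55/87] ≈ [0.3678, 0.6322]
H = -((32/87)·log₂(32/87) + (55/87)·log₂(55/87))
  = 0.949 bits

0.949 bits


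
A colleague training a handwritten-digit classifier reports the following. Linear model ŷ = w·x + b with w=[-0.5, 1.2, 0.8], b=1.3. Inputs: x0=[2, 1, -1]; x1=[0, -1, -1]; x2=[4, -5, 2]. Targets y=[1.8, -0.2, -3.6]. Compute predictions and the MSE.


ŷ0 = (-0.5)·(2) + (1.2)·(1) + (0.8)·(-1) + 1.3 = 0.7
ŷ1 = (-0.5)·(0) + (1.2)·(-1) + (0.8)·(-1) + 1.3 = -0.7
ŷ2 = (-0.5)·(4) + (1.2)·(-5) + (0.8)·(2) + 1.3 = -5.1
errors² = [1.21, 0.25, 2.25]
MSE = 3.7100/3 = 1.2367

1.2367


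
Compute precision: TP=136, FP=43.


Precision = TP/(TP+FP)
= 136/(136+43)
= 136/179 = 75.98%

75.98%


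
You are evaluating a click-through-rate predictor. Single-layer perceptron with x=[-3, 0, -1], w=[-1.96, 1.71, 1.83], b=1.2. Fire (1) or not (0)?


z = (-3)·(-1.96) + (0)·(1.71) + (-1)·(1.83) + 1.2
  = 5.25
step(z) = 1 (z≥0)

1


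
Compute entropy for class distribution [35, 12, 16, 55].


Probabilities: [35/118, 12/118, 16/118, 55/118] ≈ [0.2966, 0.1017, 0.1356, 0.4661]
H = -((35/118)·log₂(35/118) + (12/118)·log₂(12/118) + (16/118)·log₂(16/118) + (55/118)·log₂(55/118))
  = 1.7596 bits

1.7596 bits


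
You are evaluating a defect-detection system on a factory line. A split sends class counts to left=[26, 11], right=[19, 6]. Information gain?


Parent = [45, 17], H_parent = 0.8474
H_left = 0.878 (n=37), H_right = 0.795 (n=25)
H_children = (37/62)·0.878 + (25/62)·0.795 = 0.8445
IG = 0.8474 - 0.8445 = 0.0029

0.0029


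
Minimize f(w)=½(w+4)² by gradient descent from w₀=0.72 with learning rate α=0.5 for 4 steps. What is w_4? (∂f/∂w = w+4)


step 1: grad = 0.72+4 = 4.72; w = 0.72 - 0.5·(4.72) = -1.64
step 2: grad = -1.64+4 = 2.36; w = -1.64 - 0.5·(2.36) = -2.82
step 3: grad = -2.82+4 = 1.18; w = -2.82 - 0.5·(1.18) = -3.41
step 4: grad = -3.41+4 = 0.59; w = -3.41 - 0.5·(0.59) = -3.705

-3.705


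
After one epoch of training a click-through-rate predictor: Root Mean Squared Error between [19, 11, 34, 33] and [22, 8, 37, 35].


MSE = 31/4 = 7.75
RMSE = √(31/4) = 2.7839

2.7839


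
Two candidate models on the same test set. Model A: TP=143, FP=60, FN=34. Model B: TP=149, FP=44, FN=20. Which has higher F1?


Model A: P=143/203=0.7044, R=143/177=0.8079, F1=2PR/(P+R)=2TP/(2TP+FP+FN)=286/380=0.7526
Model B: P=149/193=0.772, R=149/169=0.8817, F1=2PR/(P+R)=2TP/(2TP+FP+FN)=298/362=0.8232
0.7526 < 0.8232 → Model B

Model B


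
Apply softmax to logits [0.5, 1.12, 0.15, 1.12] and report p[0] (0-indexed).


Exponentials: e^0.5=1.6487, e^1.12=3.0649, e^0.15=1.1618, e^1.12=3.0649
Sum = 8.9403
Softmax = [0.1844, 0.3428, 0.13, 0.3428]
p[0] = 1.6487/8.9403 = 0.1844

0.1844


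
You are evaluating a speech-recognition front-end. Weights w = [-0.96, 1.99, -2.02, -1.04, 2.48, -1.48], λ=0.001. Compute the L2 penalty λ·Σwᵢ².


‖w‖₂² = (-0.96)² + (1.99)² + (-2.02)² + (-1.04)² + (2.48)² + (-1.48)²
     = 0.9216 + 3.9601 + 4.0804 + 1.0816 + 6.1504 + 2.1904
     = 18.3845
λ·‖w‖₂² = 0.001·18.3845 = 0.018384

0.018384


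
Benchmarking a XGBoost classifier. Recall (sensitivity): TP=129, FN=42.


Recall = TP/(TP+FN)
= 129/(129+42)
= 129/171 = 75.44%

75.44%


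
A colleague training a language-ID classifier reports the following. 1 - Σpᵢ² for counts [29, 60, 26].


Probabilities: [29/115, 60/115, 26/115] ≈ [0.2522, 0.5217, 0.2261]
Σpᵢ² = (841 + 3600 + 676)/115² = 5117/13225
Gini = 1 - Σpᵢ² = 1 - 5117/13225 = 0.6131

0.6131


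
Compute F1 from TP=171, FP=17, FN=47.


Precision = 171/188 = 0.9096
Recall = 171/218 = 0.7844
F1 = 2·P·R/(P+R) = 2·TP/(2·TP+FP+FN) = 342/(342+17+47) = 342/406 = 0.8424

0.8424


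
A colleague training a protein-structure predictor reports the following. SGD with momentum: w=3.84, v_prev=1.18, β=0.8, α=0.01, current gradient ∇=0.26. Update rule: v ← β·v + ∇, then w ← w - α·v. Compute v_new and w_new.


v_new = 0.8·1.18 + 0.26 = 0.944 + 0.26 = 1.204
w_new = 3.84 - 0.01·1.204 = 3.84 - 0.01204 = 3.82796

v_new=1.204, w_new=3.82796


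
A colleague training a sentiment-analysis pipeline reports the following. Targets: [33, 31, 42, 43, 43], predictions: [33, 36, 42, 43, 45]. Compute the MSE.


Squared errors: (33-33)²=0, (31-36)²=25, (42-42)²=0, (43-43)²=0, (43-45)²=4
Sum = 29
MSE = 29/5 = 29/5

29/5


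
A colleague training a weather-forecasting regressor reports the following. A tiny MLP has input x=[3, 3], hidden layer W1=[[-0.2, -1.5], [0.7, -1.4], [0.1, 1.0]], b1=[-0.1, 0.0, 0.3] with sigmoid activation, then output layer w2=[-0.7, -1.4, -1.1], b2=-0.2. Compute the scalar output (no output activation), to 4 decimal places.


z1[0] = (-0.2)·(3) + (-1.5)·(3) - 0.1 = -5.2
z1[1] = (0.7)·(3) + (-1.4)·(3) + 0.0 = -2.1
z1[2] = (0.1)·(3) + (1.0)·(3) + 0.3 = 3.6
h = sigmoid(z1) = [0.0055, 0.1091, 0.9734]
output = (-0.7)·(0.0055) + (-1.4)·(0.1091) + (-1.1)·(0.9734) - 0.2 = -1.4273

-1.4273


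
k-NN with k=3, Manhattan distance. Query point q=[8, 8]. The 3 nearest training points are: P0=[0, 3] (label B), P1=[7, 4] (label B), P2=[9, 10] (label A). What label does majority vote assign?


d(q,P0) = 13  (label B)
d(q,P1) = 5  (label B)
d(q,P2) = 3  (label A)
Votes: A=1, B=2
Majority → B

B


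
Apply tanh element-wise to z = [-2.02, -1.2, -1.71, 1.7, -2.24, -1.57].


tanh(-2.02) = -0.9654
tanh(-1.2) = -0.8337
tanh(-1.71) = -0.9366
tanh(1.7) = 0.9354
tanh(-2.24) = -0.9776
tanh(-1.57) = -0.917
result = [-0.9654, -0.8337, -0.9366, 0.9354, -0.9776, -0.917]

[-0.9654, -0.8337, -0.9366, 0.9354, -0.9776, -0.917]


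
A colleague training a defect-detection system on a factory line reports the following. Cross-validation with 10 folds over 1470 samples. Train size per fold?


Fold size = 1470/10 = 147
Training per fold = 1470 - 147 = 1323

1323


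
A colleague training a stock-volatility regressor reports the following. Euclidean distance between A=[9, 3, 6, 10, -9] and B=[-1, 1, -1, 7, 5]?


d = √((9+ 1)² + (3-1)² + (6+ 1)² + (10-7)² + (-9-5)²)
  = √(100 + 4 + 49 + 9 + 196)
  = √358 = 18.9209

18.9209


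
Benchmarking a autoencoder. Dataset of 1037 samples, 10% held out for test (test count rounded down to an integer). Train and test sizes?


Test = ⌊1037·10/100⌋ = 103
Train = 1037 - 103 = 934

Train: 934, Test: 103


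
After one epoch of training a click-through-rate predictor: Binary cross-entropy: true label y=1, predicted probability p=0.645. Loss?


BCE = -[y·ln(p) + (1-y)·ln(1-p)]
= -1·ln(0.645) - 0
= -ln(0.645) = 0.4385

0.4385


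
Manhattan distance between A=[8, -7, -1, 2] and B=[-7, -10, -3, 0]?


d = |8+ 7| + |-7+ 10| + |-1+ 3| + |2-0|
  = 15 + 3 + 2 + 2
  = 22

22
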